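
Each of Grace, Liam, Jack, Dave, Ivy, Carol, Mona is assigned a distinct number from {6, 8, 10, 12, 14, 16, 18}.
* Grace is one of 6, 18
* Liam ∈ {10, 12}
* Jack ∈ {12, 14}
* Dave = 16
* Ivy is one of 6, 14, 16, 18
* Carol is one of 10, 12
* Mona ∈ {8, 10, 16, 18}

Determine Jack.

14

Dave's domain is down to {16}, so Dave = 16. Eliminate 16 elsewhere: Ivy, Mona.
The 6 still-open variables together cover exactly {6, 8, 10, 12, 14, 18} — 6 values for 6 variables — and 8 appears only in Mona's list, so Mona = 8.
The 2 variables Liam and Carol are confined to {10, 12}, which locks those values in; drop them from Jack.
So Jack = 14.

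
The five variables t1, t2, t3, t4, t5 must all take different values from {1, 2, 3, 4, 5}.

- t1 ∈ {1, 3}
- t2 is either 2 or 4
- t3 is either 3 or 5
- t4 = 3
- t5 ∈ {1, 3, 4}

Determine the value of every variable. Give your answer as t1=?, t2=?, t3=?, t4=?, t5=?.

t4 has just one choice, so t4 = 3. So t1, t3, t5 can't be 3.
t1's domain is down to {1}, so t1 = 1. Strike 1 from t5.
t3 must be 5 (only option left).
That leaves t5 = 4. Strike 4 from t2.
t2 has just one choice, so t2 = 2.

t1=1, t2=2, t3=5, t4=3, t5=4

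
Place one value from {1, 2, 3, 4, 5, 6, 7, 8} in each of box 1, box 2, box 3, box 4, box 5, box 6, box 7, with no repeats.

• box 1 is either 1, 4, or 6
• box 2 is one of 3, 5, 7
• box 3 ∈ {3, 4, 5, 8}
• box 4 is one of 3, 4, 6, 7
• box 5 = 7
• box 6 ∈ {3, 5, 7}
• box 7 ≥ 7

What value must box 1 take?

box 5 has just one choice, so box 5 = 7. Remove 7 from box 2, box 4, box 6, box 7.
box 7's domain is down to {8}, so box 7 = 8. Strike 8 from box 3.
The 5 still-open variables draw from only 5 values {1, 3, 4, 5, 6}, so each is used; only box 1 can be 1, hence box 1 = 1.

1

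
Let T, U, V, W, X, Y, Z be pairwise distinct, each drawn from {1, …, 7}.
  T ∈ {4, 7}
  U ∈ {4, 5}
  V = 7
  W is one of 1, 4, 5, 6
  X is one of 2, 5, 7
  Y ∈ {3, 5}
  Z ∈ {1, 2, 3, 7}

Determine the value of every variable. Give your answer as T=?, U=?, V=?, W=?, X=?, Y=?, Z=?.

T=4, U=5, V=7, W=6, X=2, Y=3, Z=1

V must be 7 (only option left). Remove 7 from T, X, Z.
T must be 4 (only option left). So U, W can't be 4.
U's domain is down to {5}, so U = 5. Eliminate 5 elsewhere: W, X, Y.
X has just one choice, so X = 2. So Z can't be 2.
Y's domain is down to {3}, so Y = 3. Eliminate 3 elsewhere: Z.
That leaves Z = 1. Eliminate 1 elsewhere: W.
W must be 6 (only option left).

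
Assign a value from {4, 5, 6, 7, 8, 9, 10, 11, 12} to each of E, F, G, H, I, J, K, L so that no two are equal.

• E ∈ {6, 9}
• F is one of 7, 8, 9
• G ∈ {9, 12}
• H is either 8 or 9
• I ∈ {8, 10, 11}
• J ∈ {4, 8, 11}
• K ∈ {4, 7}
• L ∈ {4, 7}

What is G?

Among the 8 variables, 6 fits only E (and all 8 values in {4, 6, 7, 8, 9, 10, 11, 12} must be used), so E = 6.
The 7 still-open variables draw from only 7 values {4, 7, 8, 9, 10, 11, 12}, so each is used; only I can be 10, hence I = 10.
The 6 still-open variables draw from only 6 values {4, 7, 8, 9, 11, 12}, so each is used; only J can be 11, hence J = 11.
Among the 5 still-open variables, 12 fits only G (and all 5 values in {4, 7, 8, 9, 12} must be used), so G = 12.

12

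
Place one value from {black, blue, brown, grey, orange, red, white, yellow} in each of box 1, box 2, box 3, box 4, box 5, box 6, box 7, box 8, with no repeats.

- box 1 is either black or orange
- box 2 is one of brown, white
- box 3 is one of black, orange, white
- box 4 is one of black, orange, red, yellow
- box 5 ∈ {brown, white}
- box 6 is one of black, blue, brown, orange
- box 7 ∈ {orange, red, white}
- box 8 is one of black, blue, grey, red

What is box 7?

Among the 8 variables, grey fits only box 8 (and all 8 values in {black, blue, brown, grey, orange, red, white, yellow} must be used), so box 8 = grey.
Among the 7 still-open variables, blue fits only box 6 (and all 7 values in {black, blue, brown, orange, red, white, yellow} must be used), so box 6 = blue.
The 6 still-open variables draw from only 6 values {black, brown, orange, red, white, yellow}, so each is used; only box 4 can be yellow, hence box 4 = yellow.
The 5 still-open variables together cover exactly {black, brown, orange, red, white} — 5 values for 5 variables — and red appears only in box 7's list, so box 7 = red.

red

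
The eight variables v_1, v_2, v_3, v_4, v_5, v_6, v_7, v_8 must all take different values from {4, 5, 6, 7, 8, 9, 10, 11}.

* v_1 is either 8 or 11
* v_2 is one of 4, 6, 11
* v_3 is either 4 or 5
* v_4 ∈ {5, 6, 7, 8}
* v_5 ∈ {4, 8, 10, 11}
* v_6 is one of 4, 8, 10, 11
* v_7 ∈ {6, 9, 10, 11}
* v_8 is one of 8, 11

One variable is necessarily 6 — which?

v_2

The 8 variables together cover exactly {4, 5, 6, 7, 8, 9, 10, 11} — 8 values for 8 variables — and 7 appears only in v_4's list, so v_4 = 7.
Among the 7 still-open variables, 5 fits only v_3 (and all 7 values in {4, 5, 6, 8, 9, 10, 11} must be used), so v_3 = 5.
Among the 6 still-open variables, 9 fits only v_7 (and all 6 values in {4, 6, 8, 9, 10, 11} must be used), so v_7 = 9.
The 5 still-open variables together cover exactly {4, 6, 8, 10, 11} — 5 values for 5 variables — and 6 appears only in v_2's list, so v_2 = 6.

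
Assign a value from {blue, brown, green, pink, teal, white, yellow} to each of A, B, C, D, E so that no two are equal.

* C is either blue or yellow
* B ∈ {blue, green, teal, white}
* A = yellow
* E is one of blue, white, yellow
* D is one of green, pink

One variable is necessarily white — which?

E

A must be yellow (only option left). Strike yellow from C, E.
C's domain is down to {blue}, so C = blue. Strike blue from B, E.
So white goes to E.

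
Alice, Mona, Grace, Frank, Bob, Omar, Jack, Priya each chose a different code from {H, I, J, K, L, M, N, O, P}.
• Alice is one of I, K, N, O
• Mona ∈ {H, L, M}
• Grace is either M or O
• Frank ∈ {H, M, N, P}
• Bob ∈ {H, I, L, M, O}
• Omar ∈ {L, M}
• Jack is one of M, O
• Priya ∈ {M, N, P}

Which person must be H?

Mona

The 8 variables draw from only 8 values {H, I, K, L, M, N, O, P}, so each is used; only Alice can be K, hence Alice = K.
The 7 still-open variables draw from only 7 values {H, I, L, M, N, O, P}, so each is used; only Bob can be I, hence Bob = I.
Grace and Jack between them cover only {M, O} — a naked pair. Remove those values from Mona, Frank, Omar, Priya.
That leaves Omar = L. Eliminate L elsewhere: Mona.
So H goes to Mona.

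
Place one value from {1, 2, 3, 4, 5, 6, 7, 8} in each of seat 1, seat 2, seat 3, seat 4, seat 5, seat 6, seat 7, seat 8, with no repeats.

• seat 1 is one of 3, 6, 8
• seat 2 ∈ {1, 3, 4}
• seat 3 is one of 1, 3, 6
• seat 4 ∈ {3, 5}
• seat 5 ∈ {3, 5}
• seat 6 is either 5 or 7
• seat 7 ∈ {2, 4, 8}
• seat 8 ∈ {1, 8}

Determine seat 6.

Among the 8 variables, 2 fits only seat 7 (and all 8 values in {1, 2, 3, 4, 5, 6, 7, 8} must be used), so seat 7 = 2.
The 7 still-open variables together cover exactly {1, 3, 4, 5, 6, 7, 8} — 7 values for 7 variables — and 4 appears only in seat 2's list, so seat 2 = 4.
The 6 still-open variables draw from only 6 values {1, 3, 5, 6, 7, 8}, so each is used; only seat 6 can be 7, hence seat 6 = 7.

7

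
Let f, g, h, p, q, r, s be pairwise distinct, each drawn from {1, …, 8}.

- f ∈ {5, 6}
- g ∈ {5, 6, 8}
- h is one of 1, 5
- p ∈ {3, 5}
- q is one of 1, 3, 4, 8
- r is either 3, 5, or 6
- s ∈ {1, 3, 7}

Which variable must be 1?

h

Among the 7 variables, 4 fits only q (and all 7 values in {1, 3, 4, 5, 6, 7, 8} must be used), so q = 4.
The 6 still-open variables draw from only 6 values {1, 3, 5, 6, 7, 8}, so each is used; only s can be 7, hence s = 7.
The 5 still-open variables draw from only 5 values {1, 3, 5, 6, 8}, so each is used; only h can be 1, hence h = 1.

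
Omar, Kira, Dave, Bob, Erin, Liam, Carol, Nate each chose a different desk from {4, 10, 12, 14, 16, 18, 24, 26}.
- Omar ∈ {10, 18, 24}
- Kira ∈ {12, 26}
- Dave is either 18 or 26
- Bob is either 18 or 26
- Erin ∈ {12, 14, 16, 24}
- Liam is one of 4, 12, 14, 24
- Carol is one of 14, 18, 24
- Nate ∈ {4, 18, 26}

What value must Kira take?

12

The 8 variables together cover exactly {4, 10, 12, 14, 16, 18, 24, 26} — 8 values for 8 variables — and 10 appears only in Omar's list, so Omar = 10.
Among the 7 still-open variables, 16 fits only Erin (and all 7 values in {4, 12, 14, 16, 18, 24, 26} must be used), so Erin = 16.
Dave and Bob share exactly the 2 values {18, 26}; by pigeonhole those values go to them, so strike 18, 26 from Kira, Carol, Nate.
So Kira = 12.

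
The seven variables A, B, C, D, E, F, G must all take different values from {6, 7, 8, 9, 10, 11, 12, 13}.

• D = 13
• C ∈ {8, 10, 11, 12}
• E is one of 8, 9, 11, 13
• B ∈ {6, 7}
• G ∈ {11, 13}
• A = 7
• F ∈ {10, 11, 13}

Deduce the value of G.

11

A must be 7 (only option left). Eliminate 7 elsewhere: B.
That leaves B = 6.
D must be 13 (only option left). Strike 13 from E, F, G.
So G = 11.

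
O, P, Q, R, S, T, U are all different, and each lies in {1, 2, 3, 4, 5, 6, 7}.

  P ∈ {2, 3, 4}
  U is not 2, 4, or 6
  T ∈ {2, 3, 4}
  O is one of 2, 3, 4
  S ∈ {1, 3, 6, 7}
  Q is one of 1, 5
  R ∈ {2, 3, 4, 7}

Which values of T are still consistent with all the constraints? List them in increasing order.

2, 3, 4

Among the 7 variables, 6 fits only S (and all 7 values in {1, 2, 3, 4, 5, 6, 7} must be used), so S = 6.
O, P, T share exactly the 3 values {2, 3, 4}; by pigeonhole those values go to them, so strike 2, 3, 4 from R, U.
R's domain is down to {7}, so R = 7. Eliminate 7 elsewhere: U.
No further eliminations apply; T can still be any of 2, 3, 4.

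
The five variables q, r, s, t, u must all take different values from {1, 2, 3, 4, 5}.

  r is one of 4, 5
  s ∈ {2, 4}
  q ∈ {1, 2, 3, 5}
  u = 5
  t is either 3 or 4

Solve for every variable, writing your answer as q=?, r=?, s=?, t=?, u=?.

q=1, r=4, s=2, t=3, u=5

u must be 5 (only option left). So q, r can't be 5.
r has just one choice, so r = 4. Strike 4 from s, t.
s must be 2 (only option left). So q can't be 2.
t has just one choice, so t = 3. Strike 3 from q.
q has just one choice, so q = 1.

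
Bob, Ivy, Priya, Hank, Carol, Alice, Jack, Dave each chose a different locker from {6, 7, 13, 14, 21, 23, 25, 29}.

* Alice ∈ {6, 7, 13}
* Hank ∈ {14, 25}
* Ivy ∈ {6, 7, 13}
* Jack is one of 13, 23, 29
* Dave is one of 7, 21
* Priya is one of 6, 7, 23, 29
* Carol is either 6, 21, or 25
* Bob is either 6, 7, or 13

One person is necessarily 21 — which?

Dave

The 8 variables draw from only 8 values {6, 7, 13, 14, 21, 23, 25, 29}, so each is used; only Hank can be 14, hence Hank = 14.
The 7 still-open variables draw from only 7 values {6, 7, 13, 21, 23, 25, 29}, so each is used; only Carol can be 25, hence Carol = 25.
The 6 still-open variables together cover exactly {6, 7, 13, 21, 23, 29} — 6 values for 6 variables — and 21 appears only in Dave's list, so Dave = 21.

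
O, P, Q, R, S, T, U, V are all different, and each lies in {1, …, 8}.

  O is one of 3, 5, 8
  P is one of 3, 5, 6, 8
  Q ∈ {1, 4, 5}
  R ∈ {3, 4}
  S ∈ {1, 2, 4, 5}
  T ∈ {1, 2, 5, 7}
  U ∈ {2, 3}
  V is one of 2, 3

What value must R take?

The 8 variables together cover exactly {1, 2, 3, 4, 5, 6, 7, 8} — 8 values for 8 variables — and 6 appears only in P's list, so P = 6.
The 7 still-open variables draw from only 7 values {1, 2, 3, 4, 5, 7, 8}, so each is used; only T can be 7, hence T = 7.
Among the 6 still-open variables, 8 fits only O (and all 6 values in {1, 2, 3, 4, 5, 8} must be used), so O = 8.
The 2 variables U and V are confined to {2, 3}, which locks those values in; drop them from R, S.
So R = 4.

4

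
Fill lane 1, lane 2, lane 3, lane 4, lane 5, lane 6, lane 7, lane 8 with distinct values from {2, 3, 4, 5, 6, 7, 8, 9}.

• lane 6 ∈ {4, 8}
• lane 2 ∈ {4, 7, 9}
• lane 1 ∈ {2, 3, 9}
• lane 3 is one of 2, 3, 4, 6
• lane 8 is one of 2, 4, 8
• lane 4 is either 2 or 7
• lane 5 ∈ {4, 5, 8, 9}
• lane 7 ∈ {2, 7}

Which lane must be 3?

Among the 8 variables, 5 fits only lane 5 (and all 8 values in {2, 3, 4, 5, 6, 7, 8, 9} must be used), so lane 5 = 5.
Among the 7 still-open variables, 6 fits only lane 3 (and all 7 values in {2, 3, 4, 6, 7, 8, 9} must be used), so lane 3 = 6.
The 6 still-open variables draw from only 6 values {2, 3, 4, 7, 8, 9}, so each is used; only lane 1 can be 3, hence lane 1 = 3.

lane 1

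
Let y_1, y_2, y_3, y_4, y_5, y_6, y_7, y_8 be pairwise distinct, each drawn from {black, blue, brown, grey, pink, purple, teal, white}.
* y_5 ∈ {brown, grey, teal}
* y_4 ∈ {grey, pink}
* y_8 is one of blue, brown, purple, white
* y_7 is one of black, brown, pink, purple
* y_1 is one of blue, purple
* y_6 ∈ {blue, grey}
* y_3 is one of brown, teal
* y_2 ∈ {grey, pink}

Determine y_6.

The 8 variables together cover exactly {black, blue, brown, grey, pink, purple, teal, white} — 8 values for 8 variables — and black appears only in y_7's list, so y_7 = black.
Among the 7 still-open variables, white fits only y_8 (and all 7 values in {blue, brown, grey, pink, purple, teal, white} must be used), so y_8 = white.
Among the 6 still-open variables, purple fits only y_1 (and all 6 values in {blue, brown, grey, pink, purple, teal} must be used), so y_1 = purple.
Among the 5 still-open variables, blue fits only y_6 (and all 5 values in {blue, brown, grey, pink, teal} must be used), so y_6 = blue.

blue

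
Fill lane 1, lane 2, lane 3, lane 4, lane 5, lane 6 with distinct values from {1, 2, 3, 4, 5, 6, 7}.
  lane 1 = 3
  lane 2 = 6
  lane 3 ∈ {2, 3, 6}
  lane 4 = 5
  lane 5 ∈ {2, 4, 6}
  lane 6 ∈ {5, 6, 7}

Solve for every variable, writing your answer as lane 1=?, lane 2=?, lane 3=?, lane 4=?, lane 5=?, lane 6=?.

lane 1=3, lane 2=6, lane 3=2, lane 4=5, lane 5=4, lane 6=7

lane 1's domain is down to {3}, so lane 1 = 3. Remove 3 from lane 3.
lane 2 must be 6 (only option left). So lane 3, lane 5, lane 6 can't be 6.
lane 3 must be 2 (only option left). Eliminate 2 elsewhere: lane 5.
That leaves lane 4 = 5. So lane 6 can't be 5.
That leaves lane 5 = 4.
lane 6's domain is down to {7}, so lane 6 = 7.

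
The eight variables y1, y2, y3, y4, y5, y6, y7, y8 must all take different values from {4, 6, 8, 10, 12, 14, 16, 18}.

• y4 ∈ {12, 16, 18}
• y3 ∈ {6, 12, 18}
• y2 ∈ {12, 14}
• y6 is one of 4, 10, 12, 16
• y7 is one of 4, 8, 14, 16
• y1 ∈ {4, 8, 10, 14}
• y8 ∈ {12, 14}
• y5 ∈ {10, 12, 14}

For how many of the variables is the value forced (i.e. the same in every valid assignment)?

Among the 8 variables, 6 fits only y3 (and all 8 values in {4, 6, 8, 10, 12, 14, 16, 18} must be used), so y3 = 6.
The 7 still-open variables draw from only 7 values {4, 8, 10, 12, 14, 16, 18}, so each is used; only y4 can be 18, hence y4 = 18.
The 2 variables y2 and y8 are confined to {12, 14}, which locks those values in; drop them from y1, y5, y6, y7.
y5's domain is down to {10}, so y5 = 10. Remove 10 from y1, y6.
Determined: y3=6, y4=18, y5=10. The other variables each still have more than one consistent value. That makes 3.

3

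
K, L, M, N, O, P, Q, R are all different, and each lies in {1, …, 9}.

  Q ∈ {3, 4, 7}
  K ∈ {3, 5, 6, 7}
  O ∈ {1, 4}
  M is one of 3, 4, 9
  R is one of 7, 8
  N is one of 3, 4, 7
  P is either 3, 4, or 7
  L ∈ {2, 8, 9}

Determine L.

The 3 variables N, P, Q are confined to {3, 4, 7}, which locks those values in; drop them from K, M, O, R.
M has just one choice, so M = 9. Remove 9 from L.
O has just one choice, so O = 1.
R's domain is down to {8}, so R = 8. Strike 8 from L.
So L = 2.

2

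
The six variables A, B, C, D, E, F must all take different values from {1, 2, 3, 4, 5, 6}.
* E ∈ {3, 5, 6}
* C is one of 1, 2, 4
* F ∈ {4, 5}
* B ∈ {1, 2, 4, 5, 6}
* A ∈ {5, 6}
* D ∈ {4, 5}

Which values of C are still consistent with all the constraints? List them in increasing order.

The 6 variables draw from only 6 values {1, 2, 3, 4, 5, 6}, so each is used; only E can be 3, hence E = 3.
The 2 variables D and F are confined to {4, 5}, which locks those values in; drop them from A, B, C.
That leaves A = 6. Remove 6 from B.
No further eliminations apply; C can still be any of 1, 2.

1, 2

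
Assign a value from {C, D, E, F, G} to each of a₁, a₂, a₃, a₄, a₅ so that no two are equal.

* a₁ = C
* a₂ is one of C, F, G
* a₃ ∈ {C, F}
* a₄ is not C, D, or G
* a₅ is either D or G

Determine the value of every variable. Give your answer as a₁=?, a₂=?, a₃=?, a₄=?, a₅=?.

a₁=C, a₂=G, a₃=F, a₄=E, a₅=D

a₁'s domain is down to {C}, so a₁ = C. Remove C from a₂, a₃.
a₃ has just one choice, so a₃ = F. Eliminate F elsewhere: a₂, a₄.
a₄ has just one choice, so a₄ = E.
a₂'s domain is down to {G}, so a₂ = G. Remove G from a₅.
a₅ has just one choice, so a₅ = D.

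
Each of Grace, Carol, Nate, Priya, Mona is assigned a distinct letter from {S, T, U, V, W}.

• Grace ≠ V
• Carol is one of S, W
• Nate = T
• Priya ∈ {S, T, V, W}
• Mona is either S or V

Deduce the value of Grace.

U

Nate has just one choice, so Nate = T. Strike T from Grace, Priya.
Among the 4 still-open variables, U fits only Grace (and all 4 values in {S, U, V, W} must be used), so Grace = U.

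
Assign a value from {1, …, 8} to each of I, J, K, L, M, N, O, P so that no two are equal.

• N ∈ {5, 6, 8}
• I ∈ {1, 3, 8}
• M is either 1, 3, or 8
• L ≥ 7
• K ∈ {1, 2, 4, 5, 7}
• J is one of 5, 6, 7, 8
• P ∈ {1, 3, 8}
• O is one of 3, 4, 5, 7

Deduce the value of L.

Among the 8 variables, 2 fits only K (and all 8 values in {1, 2, 3, 4, 5, 6, 7, 8} must be used), so K = 2.
Among the 7 still-open variables, 4 fits only O (and all 7 values in {1, 3, 4, 5, 6, 7, 8} must be used), so O = 4.
I, M, P share exactly the 3 values {1, 3, 8}; by pigeonhole those values go to them, so strike 1, 3, 8 from J, L, N.
So L = 7.

7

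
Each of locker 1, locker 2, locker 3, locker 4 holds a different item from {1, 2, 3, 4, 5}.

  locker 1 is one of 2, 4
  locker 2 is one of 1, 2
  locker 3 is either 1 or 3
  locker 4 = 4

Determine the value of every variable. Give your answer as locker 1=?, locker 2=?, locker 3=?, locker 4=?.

locker 4 has just one choice, so locker 4 = 4. Eliminate 4 elsewhere: locker 1.
locker 1's domain is down to {2}, so locker 1 = 2. Strike 2 from locker 2.
locker 2 must be 1 (only option left). Remove 1 from locker 3.
That leaves locker 3 = 3.

locker 1=2, locker 2=1, locker 3=3, locker 4=4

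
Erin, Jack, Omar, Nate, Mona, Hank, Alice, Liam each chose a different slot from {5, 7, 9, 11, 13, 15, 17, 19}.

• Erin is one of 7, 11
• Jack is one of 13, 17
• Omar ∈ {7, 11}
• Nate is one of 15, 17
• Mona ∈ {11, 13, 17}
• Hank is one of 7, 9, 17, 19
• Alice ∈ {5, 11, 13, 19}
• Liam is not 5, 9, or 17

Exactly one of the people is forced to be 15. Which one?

Nate

The 8 variables together cover exactly {5, 7, 9, 11, 13, 15, 17, 19} — 8 values for 8 variables — and 5 appears only in Alice's list, so Alice = 5.
The 7 still-open variables draw from only 7 values {7, 9, 11, 13, 15, 17, 19}, so each is used; only Hank can be 9, hence Hank = 9.
The 6 still-open variables together cover exactly {7, 11, 13, 15, 17, 19} — 6 values for 6 variables — and 19 appears only in Liam's list, so Liam = 19.
The 5 still-open variables draw from only 5 values {7, 11, 13, 15, 17}, so each is used; only Nate can be 15, hence Nate = 15.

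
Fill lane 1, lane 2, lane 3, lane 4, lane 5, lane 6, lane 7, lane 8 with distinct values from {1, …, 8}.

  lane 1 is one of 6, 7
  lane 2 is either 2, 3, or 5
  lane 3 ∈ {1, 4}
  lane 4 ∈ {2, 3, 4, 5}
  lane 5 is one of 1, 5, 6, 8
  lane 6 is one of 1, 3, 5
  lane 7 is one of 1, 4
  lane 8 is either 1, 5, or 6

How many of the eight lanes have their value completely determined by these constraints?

Among the 8 variables, 7 fits only lane 1 (and all 8 values in {1, 2, 3, 4, 5, 6, 7, 8} must be used), so lane 1 = 7.
The 7 still-open variables draw from only 7 values {1, 2, 3, 4, 5, 6, 8}, so each is used; only lane 5 can be 8, hence lane 5 = 8.
The 6 still-open variables draw from only 6 values {1, 2, 3, 4, 5, 6}, so each is used; only lane 8 can be 6, hence lane 8 = 6.
lane 3 and lane 7 share exactly the 2 values {1, 4}; by pigeonhole those values go to them, so strike 1, 4 from lane 4, lane 6.
Determined: lane 1=7, lane 5=8, lane 8=6. The other lanes each still have more than one consistent value. That makes 3.

3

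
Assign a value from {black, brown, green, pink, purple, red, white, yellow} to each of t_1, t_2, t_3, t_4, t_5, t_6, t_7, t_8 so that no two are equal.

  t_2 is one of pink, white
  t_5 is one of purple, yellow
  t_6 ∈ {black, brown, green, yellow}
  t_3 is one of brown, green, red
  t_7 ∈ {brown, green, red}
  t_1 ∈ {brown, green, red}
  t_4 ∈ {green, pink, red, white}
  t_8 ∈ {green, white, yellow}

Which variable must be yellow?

The 8 variables draw from only 8 values {black, brown, green, pink, purple, red, white, yellow}, so each is used; only t_6 can be black, hence t_6 = black.
The 7 still-open variables together cover exactly {brown, green, pink, purple, red, white, yellow} — 7 values for 7 variables — and purple appears only in t_5's list, so t_5 = purple.
The 6 still-open variables draw from only 6 values {brown, green, pink, red, white, yellow}, so each is used; only t_8 can be yellow, hence t_8 = yellow.

t_8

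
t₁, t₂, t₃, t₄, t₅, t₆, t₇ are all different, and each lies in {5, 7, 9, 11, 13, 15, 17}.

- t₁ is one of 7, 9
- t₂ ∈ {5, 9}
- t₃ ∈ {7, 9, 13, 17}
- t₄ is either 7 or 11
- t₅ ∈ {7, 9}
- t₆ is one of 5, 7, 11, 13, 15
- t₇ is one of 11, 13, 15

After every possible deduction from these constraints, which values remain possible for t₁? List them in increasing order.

7, 9

Among the 7 variables, 17 fits only t₃ (and all 7 values in {5, 7, 9, 11, 13, 15, 17} must be used), so t₃ = 17.
t₁ and t₅ between them cover only {7, 9} — a naked pair. Remove those values from t₂, t₄, t₆.
t₂ must be 5 (only option left). Strike 5 from t₆.
t₄'s domain is down to {11}, so t₄ = 11. Eliminate 11 elsewhere: t₆, t₇.
No further eliminations apply; t₁ can still be any of 7, 9.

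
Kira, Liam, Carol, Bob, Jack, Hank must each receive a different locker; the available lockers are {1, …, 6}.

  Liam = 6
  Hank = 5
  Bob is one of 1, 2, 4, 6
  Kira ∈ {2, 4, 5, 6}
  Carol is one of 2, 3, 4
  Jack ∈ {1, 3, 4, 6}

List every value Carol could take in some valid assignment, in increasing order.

Liam's domain is down to {6}, so Liam = 6. So Kira, Bob, Jack can't be 6.
That leaves Hank = 5. Strike 5 from Kira.
No further eliminations apply; Carol can still be any of 2, 3, 4.

2, 3, 4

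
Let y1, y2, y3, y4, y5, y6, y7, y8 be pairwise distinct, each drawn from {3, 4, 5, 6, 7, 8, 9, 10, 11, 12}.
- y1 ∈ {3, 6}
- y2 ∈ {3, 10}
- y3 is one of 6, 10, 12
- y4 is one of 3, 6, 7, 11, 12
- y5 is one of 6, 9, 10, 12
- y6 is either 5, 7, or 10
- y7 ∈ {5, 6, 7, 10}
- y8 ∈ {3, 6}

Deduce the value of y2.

10

The 8 variables draw from only 8 values {3, 5, 6, 7, 9, 10, 11, 12}, so each is used; only y5 can be 9, hence y5 = 9.
Among the 7 still-open variables, 11 fits only y4 (and all 7 values in {3, 5, 6, 7, 10, 11, 12} must be used), so y4 = 11.
The 6 still-open variables draw from only 6 values {3, 5, 6, 7, 10, 12}, so each is used; only y3 can be 12, hence y3 = 12.
y1 and y8 between them cover only {3, 6} — a naked pair. Remove those values from y2, y7.
So y2 = 10.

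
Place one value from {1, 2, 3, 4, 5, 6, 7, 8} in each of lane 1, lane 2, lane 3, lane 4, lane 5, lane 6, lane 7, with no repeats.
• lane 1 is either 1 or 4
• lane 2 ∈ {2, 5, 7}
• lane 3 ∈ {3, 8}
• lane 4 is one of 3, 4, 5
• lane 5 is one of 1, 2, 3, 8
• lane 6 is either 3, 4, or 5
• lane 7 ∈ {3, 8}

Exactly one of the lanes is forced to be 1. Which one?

lane 1

Among the 7 variables, 7 fits only lane 2 (and all 7 values in {1, 2, 3, 4, 5, 7, 8} must be used), so lane 2 = 7.
The 6 still-open variables draw from only 6 values {1, 2, 3, 4, 5, 8}, so each is used; only lane 5 can be 2, hence lane 5 = 2.
The 5 still-open variables together cover exactly {1, 3, 4, 5, 8} — 5 values for 5 variables — and 1 appears only in lane 1's list, so lane 1 = 1.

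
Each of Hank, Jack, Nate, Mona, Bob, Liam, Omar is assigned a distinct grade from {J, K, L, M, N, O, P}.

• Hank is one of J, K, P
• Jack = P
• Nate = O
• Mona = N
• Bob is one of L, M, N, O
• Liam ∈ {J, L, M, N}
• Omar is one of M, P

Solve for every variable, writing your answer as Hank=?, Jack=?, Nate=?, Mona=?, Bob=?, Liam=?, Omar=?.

Hank=K, Jack=P, Nate=O, Mona=N, Bob=L, Liam=J, Omar=M

Jack must be P (only option left). Remove P from Hank, Omar.
That leaves Nate = O. Remove O from Bob.
Mona's domain is down to {N}, so Mona = N. Remove N from Bob, Liam.
Omar must be M (only option left). Strike M from Bob, Liam.
Bob's domain is down to {L}, so Bob = L. Strike L from Liam.
Liam's domain is down to {J}, so Liam = J. So Hank can't be J.
That leaves Hank = K.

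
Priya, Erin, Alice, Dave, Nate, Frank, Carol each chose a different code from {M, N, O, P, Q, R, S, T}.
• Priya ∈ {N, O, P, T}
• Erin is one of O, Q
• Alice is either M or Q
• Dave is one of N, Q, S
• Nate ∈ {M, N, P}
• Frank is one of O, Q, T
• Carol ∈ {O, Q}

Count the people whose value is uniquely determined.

Among the 7 variables, S fits only Dave (and all 7 values in {M, N, O, P, Q, S, T} must be used), so Dave = S.
Erin and Carol share exactly the 2 values {O, Q}; by pigeonhole those values go to them, so strike O, Q from Priya, Alice, Frank.
That leaves Alice = M. Remove M from Nate.
Frank must be T (only option left). Remove T from Priya.
Determined: Alice=M, Dave=S, Frank=T. The other people each still have more than one consistent value. That makes 3.

3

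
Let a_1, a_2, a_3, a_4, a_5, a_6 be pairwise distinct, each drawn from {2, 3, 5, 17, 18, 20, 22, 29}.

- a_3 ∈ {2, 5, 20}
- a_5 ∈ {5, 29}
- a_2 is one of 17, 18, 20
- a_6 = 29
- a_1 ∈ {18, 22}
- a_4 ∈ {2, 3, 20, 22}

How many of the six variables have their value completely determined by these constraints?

a_6 must be 29 (only option left). Strike 29 from a_5.
a_5's domain is down to {5}, so a_5 = 5. So a_3 can't be 5.
Determined: a_5=5, a_6=29. The other variables each still have more than one consistent value. That makes 2.

2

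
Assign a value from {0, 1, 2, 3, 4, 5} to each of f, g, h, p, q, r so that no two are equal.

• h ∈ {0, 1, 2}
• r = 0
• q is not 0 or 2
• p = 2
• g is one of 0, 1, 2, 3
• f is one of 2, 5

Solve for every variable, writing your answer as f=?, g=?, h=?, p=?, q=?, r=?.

p must be 2 (only option left). Eliminate 2 elsewhere: f, g, h.
r has just one choice, so r = 0. Strike 0 from g, h.
That leaves f = 5. So q can't be 5.
h has just one choice, so h = 1. Remove 1 from g, q.
That leaves g = 3. Remove 3 from q.
q has just one choice, so q = 4.

f=5, g=3, h=1, p=2, q=4, r=0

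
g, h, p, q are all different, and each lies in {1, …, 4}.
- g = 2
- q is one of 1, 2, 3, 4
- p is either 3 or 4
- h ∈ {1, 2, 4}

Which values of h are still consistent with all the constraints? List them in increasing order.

g's domain is down to {2}, so g = 2. Eliminate 2 elsewhere: h, q.
No further eliminations apply; h can still be any of 1, 4.

1, 4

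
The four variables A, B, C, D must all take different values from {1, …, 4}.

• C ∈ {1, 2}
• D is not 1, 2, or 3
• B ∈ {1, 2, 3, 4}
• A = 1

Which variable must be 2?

C

A must be 1 (only option left). Strike 1 from B, C.
So 2 goes to C.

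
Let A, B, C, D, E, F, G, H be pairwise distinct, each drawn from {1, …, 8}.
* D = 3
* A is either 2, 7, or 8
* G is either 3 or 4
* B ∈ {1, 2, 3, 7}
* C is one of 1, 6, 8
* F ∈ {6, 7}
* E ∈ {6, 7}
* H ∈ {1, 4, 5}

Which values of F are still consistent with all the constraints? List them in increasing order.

D's domain is down to {3}, so D = 3. Strike 3 from B, G.
G's domain is down to {4}, so G = 4. Remove 4 from H.
The 6 still-open variables together cover exactly {1, 2, 5, 6, 7, 8} — 6 values for 6 variables — and 5 appears only in H's list, so H = 5.
E and F between them cover only {6, 7} — a naked pair. Remove those values from A, B, C.
No further eliminations apply; F can still be any of 6, 7.

6, 7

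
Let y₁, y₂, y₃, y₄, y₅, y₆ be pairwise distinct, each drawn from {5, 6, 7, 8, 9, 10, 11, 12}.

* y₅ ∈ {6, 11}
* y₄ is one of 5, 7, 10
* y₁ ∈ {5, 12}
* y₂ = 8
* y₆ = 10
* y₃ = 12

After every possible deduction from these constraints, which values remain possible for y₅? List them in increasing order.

y₂ must be 8 (only option left).
y₃'s domain is down to {12}, so y₃ = 12. Remove 12 from y₁.
y₆'s domain is down to {10}, so y₆ = 10. Remove 10 from y₄.
That leaves y₁ = 5. Eliminate 5 elsewhere: y₄.
That leaves y₄ = 7.
No further eliminations apply; y₅ can still be any of 6, 11.

6, 11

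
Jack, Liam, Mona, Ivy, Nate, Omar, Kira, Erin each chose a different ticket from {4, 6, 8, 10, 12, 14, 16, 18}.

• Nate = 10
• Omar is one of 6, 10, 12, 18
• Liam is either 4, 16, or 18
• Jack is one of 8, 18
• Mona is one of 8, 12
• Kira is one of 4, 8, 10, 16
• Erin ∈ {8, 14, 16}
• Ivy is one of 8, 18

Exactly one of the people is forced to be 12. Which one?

Mona

Nate has just one choice, so Nate = 10. Eliminate 10 elsewhere: Omar, Kira.
Among the 7 still-open variables, 6 fits only Omar (and all 7 values in {4, 6, 8, 12, 14, 16, 18} must be used), so Omar = 6.
Among the 6 still-open variables, 12 fits only Mona (and all 6 values in {4, 8, 12, 14, 16, 18} must be used), so Mona = 12.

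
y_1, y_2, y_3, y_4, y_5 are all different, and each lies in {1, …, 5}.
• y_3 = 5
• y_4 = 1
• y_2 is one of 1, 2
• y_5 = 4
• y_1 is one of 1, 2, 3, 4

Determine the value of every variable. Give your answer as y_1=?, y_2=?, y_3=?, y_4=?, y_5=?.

y_1=3, y_2=2, y_3=5, y_4=1, y_5=4

y_3's domain is down to {5}, so y_3 = 5.
y_4 must be 1 (only option left). Remove 1 from y_1, y_2.
y_5 must be 4 (only option left). Eliminate 4 elsewhere: y_1.
That leaves y_2 = 2. Eliminate 2 elsewhere: y_1.
That leaves y_1 = 3.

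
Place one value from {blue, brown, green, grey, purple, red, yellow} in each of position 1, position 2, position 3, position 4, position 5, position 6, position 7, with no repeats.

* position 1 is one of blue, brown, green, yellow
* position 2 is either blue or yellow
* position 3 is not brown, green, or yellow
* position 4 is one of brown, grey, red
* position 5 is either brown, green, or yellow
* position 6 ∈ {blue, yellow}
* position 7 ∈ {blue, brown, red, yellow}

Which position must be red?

position 7

Among the 7 variables, purple fits only position 3 (and all 7 values in {blue, brown, green, grey, purple, red, yellow} must be used), so position 3 = purple.
The 6 still-open variables together cover exactly {blue, brown, green, grey, red, yellow} — 6 values for 6 variables — and grey appears only in position 4's list, so position 4 = grey.
The 5 still-open variables together cover exactly {blue, brown, green, red, yellow} — 5 values for 5 variables — and red appears only in position 7's list, so position 7 = red.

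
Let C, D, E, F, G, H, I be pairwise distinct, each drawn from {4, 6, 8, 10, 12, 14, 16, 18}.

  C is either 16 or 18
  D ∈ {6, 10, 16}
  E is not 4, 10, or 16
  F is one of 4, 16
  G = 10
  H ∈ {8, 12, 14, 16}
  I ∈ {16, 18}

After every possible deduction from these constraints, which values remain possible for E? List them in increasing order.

8, 12, 14

G's domain is down to {10}, so G = 10. Remove 10 from D.
C and I between them cover only {16, 18} — a naked pair. Remove those values from D, E, F, H.
D must be 6 (only option left). Strike 6 from E.
F must be 4 (only option left).
No further eliminations apply; E can still be any of 8, 12, 14.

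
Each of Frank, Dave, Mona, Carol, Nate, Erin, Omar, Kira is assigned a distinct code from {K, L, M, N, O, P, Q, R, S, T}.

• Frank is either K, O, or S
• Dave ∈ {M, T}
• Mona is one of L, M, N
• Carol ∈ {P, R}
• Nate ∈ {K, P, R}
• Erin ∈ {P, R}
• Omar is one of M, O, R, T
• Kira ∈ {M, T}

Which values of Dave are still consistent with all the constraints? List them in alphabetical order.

Dave and Kira between them cover only {M, T} — a naked pair. Remove those values from Mona, Omar.
Carol and Erin between them cover only {P, R} — a naked pair. Remove those values from Nate, Omar.
Nate's domain is down to {K}, so Nate = K. Eliminate K elsewhere: Frank.
Omar's domain is down to {O}, so Omar = O. So Frank can't be O.
Frank's domain is down to {S}, so Frank = S.
No further eliminations apply; Dave can still be any of M, T.

M, T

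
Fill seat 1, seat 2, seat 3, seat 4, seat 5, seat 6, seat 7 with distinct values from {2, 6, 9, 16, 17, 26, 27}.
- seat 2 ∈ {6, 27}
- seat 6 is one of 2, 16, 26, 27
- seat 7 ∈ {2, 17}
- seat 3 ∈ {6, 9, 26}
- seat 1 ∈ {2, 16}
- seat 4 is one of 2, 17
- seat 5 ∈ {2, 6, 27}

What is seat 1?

The 7 variables draw from only 7 values {2, 6, 9, 16, 17, 26, 27}, so each is used; only seat 3 can be 9, hence seat 3 = 9.
Among the 6 still-open variables, 26 fits only seat 6 (and all 6 values in {2, 6, 16, 17, 26, 27} must be used), so seat 6 = 26.
Among the 5 still-open variables, 16 fits only seat 1 (and all 5 values in {2, 6, 16, 17, 27} must be used), so seat 1 = 16.

16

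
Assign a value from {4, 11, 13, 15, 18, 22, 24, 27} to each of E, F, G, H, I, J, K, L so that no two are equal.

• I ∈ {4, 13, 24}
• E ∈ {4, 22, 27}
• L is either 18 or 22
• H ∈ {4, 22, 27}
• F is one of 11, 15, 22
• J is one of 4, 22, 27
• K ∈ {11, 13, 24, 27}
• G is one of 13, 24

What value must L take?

18

The 8 variables draw from only 8 values {4, 11, 13, 15, 18, 22, 24, 27}, so each is used; only F can be 15, hence F = 15.
The 7 still-open variables draw from only 7 values {4, 11, 13, 18, 22, 24, 27}, so each is used; only K can be 11, hence K = 11.
The 6 still-open variables draw from only 6 values {4, 13, 18, 22, 24, 27}, so each is used; only L can be 18, hence L = 18.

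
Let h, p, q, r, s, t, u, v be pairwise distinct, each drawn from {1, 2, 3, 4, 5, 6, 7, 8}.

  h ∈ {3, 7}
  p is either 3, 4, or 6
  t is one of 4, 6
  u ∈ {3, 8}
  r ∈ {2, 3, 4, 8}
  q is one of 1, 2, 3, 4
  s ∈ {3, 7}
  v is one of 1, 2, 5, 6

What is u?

The 8 variables draw from only 8 values {1, 2, 3, 4, 5, 6, 7, 8}, so each is used; only v can be 5, hence v = 5.
The 7 still-open variables together cover exactly {1, 2, 3, 4, 6, 7, 8} — 7 values for 7 variables — and 1 appears only in q's list, so q = 1.
The 6 still-open variables draw from only 6 values {2, 3, 4, 6, 7, 8}, so each is used; only r can be 2, hence r = 2.
The 5 still-open variables together cover exactly {3, 4, 6, 7, 8} — 5 values for 5 variables — and 8 appears only in u's list, so u = 8.

8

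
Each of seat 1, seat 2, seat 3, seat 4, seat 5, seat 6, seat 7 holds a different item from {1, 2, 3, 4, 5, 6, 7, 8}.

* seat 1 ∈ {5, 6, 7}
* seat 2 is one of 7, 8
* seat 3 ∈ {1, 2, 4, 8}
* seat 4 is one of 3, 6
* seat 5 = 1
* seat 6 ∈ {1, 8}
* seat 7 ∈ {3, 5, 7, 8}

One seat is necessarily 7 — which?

seat 5's domain is down to {1}, so seat 5 = 1. Strike 1 from seat 3, seat 6.
seat 6 has just one choice, so seat 6 = 8. So seat 2, seat 3, seat 7 can't be 8.

seat 2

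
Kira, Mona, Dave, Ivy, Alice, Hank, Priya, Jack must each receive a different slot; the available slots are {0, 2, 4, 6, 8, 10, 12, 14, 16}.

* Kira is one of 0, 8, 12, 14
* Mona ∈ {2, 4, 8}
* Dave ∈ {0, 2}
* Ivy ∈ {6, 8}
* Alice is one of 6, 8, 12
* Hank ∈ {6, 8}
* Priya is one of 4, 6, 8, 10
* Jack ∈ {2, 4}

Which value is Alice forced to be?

The 8 variables draw from only 8 values {0, 2, 4, 6, 8, 10, 12, 14}, so each is used; only Priya can be 10, hence Priya = 10.
The 7 still-open variables draw from only 7 values {0, 2, 4, 6, 8, 12, 14}, so each is used; only Kira can be 14, hence Kira = 14.
Among the 6 still-open variables, 0 fits only Dave (and all 6 values in {0, 2, 4, 6, 8, 12} must be used), so Dave = 0.
The 5 still-open variables draw from only 5 values {2, 4, 6, 8, 12}, so each is used; only Alice can be 12, hence Alice = 12.

12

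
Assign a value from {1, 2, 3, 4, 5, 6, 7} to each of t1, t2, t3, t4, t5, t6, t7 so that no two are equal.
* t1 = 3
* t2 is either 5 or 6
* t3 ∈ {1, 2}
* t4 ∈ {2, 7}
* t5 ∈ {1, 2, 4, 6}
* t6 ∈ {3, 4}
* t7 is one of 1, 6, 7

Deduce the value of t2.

5

t1 must be 3 (only option left). Remove 3 from t6.
That leaves t6 = 4. Eliminate 4 elsewhere: t5.
The 5 still-open variables together cover exactly {1, 2, 5, 6, 7} — 5 values for 5 variables — and 5 appears only in t2's list, so t2 = 5.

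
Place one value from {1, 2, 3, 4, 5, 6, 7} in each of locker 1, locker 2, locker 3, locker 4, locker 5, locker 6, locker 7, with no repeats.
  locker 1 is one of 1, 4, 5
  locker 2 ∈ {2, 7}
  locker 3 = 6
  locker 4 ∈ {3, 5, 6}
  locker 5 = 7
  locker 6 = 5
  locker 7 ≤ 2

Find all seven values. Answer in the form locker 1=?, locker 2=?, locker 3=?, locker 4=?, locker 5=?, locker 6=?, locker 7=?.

locker 1=4, locker 2=2, locker 3=6, locker 4=3, locker 5=7, locker 6=5, locker 7=1

locker 3's domain is down to {6}, so locker 3 = 6. Remove 6 from locker 4.
locker 5's domain is down to {7}, so locker 5 = 7. So locker 2 can't be 7.
locker 6 must be 5 (only option left). Remove 5 from locker 1, locker 4.
locker 2's domain is down to {2}, so locker 2 = 2. Remove 2 from locker 7.
That leaves locker 4 = 3.
locker 7 has just one choice, so locker 7 = 1. Remove 1 from locker 1.
locker 1 has just one choice, so locker 1 = 4.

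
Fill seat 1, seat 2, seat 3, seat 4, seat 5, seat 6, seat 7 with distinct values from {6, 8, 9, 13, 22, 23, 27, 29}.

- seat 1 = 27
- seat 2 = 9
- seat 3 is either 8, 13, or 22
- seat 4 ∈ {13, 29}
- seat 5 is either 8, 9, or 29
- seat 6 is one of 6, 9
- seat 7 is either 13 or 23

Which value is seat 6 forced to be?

seat 1 must be 27 (only option left).
seat 2 must be 9 (only option left). Remove 9 from seat 5, seat 6.
So seat 6 = 6.

6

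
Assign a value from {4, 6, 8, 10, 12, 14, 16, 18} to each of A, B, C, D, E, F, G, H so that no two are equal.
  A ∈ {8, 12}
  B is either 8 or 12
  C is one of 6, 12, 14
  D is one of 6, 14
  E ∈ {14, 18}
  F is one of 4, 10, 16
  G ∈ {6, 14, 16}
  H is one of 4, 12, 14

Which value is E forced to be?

The 8 variables draw from only 8 values {4, 6, 8, 10, 12, 14, 16, 18}, so each is used; only F can be 10, hence F = 10.
Among the 7 still-open variables, 4 fits only H (and all 7 values in {4, 6, 8, 12, 14, 16, 18} must be used), so H = 4.
The 6 still-open variables together cover exactly {6, 8, 12, 14, 16, 18} — 6 values for 6 variables — and 16 appears only in G's list, so G = 16.
The 5 still-open variables together cover exactly {6, 8, 12, 14, 18} — 5 values for 5 variables — and 18 appears only in E's list, so E = 18.

18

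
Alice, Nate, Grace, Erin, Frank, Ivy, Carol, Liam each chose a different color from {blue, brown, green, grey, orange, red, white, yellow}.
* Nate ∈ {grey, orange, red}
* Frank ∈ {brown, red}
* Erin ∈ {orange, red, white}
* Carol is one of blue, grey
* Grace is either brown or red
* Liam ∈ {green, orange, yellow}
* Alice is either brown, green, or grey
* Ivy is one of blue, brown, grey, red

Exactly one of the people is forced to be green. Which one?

Among the 8 variables, white fits only Erin (and all 8 values in {blue, brown, green, grey, orange, red, white, yellow} must be used), so Erin = white.
Among the 7 still-open variables, yellow fits only Liam (and all 7 values in {blue, brown, green, grey, orange, red, yellow} must be used), so Liam = yellow.
Among the 6 still-open variables, green fits only Alice (and all 6 values in {blue, brown, green, grey, orange, red} must be used), so Alice = green.

Alice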